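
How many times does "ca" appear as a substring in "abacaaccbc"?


Searching for "ca" in "abacaaccbc"
Scanning each position:
  Position 0: "ab" => no
  Position 1: "ba" => no
  Position 2: "ac" => no
  Position 3: "ca" => MATCH
  Position 4: "aa" => no
  Position 5: "ac" => no
  Position 6: "cc" => no
  Position 7: "cb" => no
  Position 8: "bc" => no
Total occurrences: 1

1


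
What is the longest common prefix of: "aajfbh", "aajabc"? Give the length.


Words: aajfbh, aajabc
  Position 0: all 'a' => match
  Position 1: all 'a' => match
  Position 2: all 'j' => match
  Position 3: ('f', 'a') => mismatch, stop
LCP = "aaj" (length 3)

3


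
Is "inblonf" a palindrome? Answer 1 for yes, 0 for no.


Input: inblonf
Reversed: fnolbni
  Compare pos 0 ('i') with pos 6 ('f'): MISMATCH
  Compare pos 1 ('n') with pos 5 ('n'): match
  Compare pos 2 ('b') with pos 4 ('o'): MISMATCH
Result: not a palindrome

0


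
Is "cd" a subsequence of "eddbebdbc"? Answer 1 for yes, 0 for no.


Check if "cd" is a subsequence of "eddbebdbc"
Greedy scan:
  Position 0 ('e'): no match needed
  Position 1 ('d'): no match needed
  Position 2 ('d'): no match needed
  Position 3 ('b'): no match needed
  Position 4 ('e'): no match needed
  Position 5 ('b'): no match needed
  Position 6 ('d'): no match needed
  Position 7 ('b'): no match needed
  Position 8 ('c'): matches sub[0] = 'c'
Only matched 1/2 characters => not a subsequence

0


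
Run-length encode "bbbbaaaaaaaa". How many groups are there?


Input: bbbbaaaaaaaa
Scanning for consecutive runs:
  Group 1: 'b' x 4 (positions 0-3)
  Group 2: 'a' x 8 (positions 4-11)
Total groups: 2

2


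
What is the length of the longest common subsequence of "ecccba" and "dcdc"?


LCS of "ecccba" and "dcdc"
DP table:
           d    c    d    c
      0    0    0    0    0
  e   0    0    0    0    0
  c   0    0    1    1    1
  c   0    0    1    1    2
  c   0    0    1    1    2
  b   0    0    1    1    2
  a   0    0    1    1    2
LCS length = dp[6][4] = 2

2


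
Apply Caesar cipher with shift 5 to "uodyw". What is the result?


Caesar cipher: shift "uodyw" by 5
  'u' (pos 20) + 5 = pos 25 = 'z'
  'o' (pos 14) + 5 = pos 19 = 't'
  'd' (pos 3) + 5 = pos 8 = 'i'
  'y' (pos 24) + 5 = pos 3 = 'd'
  'w' (pos 22) + 5 = pos 1 = 'b'
Result: ztidb

ztidb


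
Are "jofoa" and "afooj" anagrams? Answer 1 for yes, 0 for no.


Strings: "jofoa", "afooj"
Sorted first:  afjoo
Sorted second: afjoo
Sorted forms match => anagrams

1


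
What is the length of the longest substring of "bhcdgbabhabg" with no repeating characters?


Input: "bhcdgbabhabg"
Sliding window (track last position of each char):
  Position 0 ('b'): window [0,0] length 1 -- new best
  Position 1 ('h'): window [0,1] length 2 -- new best
  Position 2 ('c'): window [0,2] length 3 -- new best
  Position 3 ('d'): window [0,3] length 4 -- new best
  Position 4 ('g'): window [0,4] length 5 -- new best
  Position 5 ('b'): repeat (last at 0), move window start to 1
  Position 5 ('b'): window [1,5] length 5
  Position 6 ('a'): window [1,6] length 6 -- new best
  Position 7 ('b'): repeat (last at 5), move window start to 6
  Position 7 ('b'): window [6,7] length 2
  Position 8 ('h'): window [6,8] length 3
  Position 9 ('a'): repeat (last at 6), move window start to 7
  Position 9 ('a'): window [7,9] length 3
  Position 10 ('b'): repeat (last at 7), move window start to 8
  Position 10 ('b'): window [8,10] length 3
  Position 11 ('g'): window [8,11] length 4
Longest substring with no repeats: "hcdgba" with length 6

6


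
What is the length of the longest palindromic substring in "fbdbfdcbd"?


Input: "fbdbfdcbd"
Checking substrings for palindromes:
  [0:5] "fbdbf" (len 5) => palindrome
  [1:4] "bdb" (len 3) => palindrome
Longest palindromic substring: "fbdbf" with length 5

5


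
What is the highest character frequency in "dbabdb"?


Input: dbabdb
Character counts:
  'a': 1
  'b': 3
  'd': 2
Maximum frequency: 3

3


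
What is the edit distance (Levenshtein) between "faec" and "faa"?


Computing edit distance: "faec" -> "faa"
DP table:
           f    a    a
      0    1    2    3
  f   1    0    1    2
  a   2    1    0    1
  e   3    2    1    1
  c   4    3    2    2
Edit distance = dp[4][3] = 2

2


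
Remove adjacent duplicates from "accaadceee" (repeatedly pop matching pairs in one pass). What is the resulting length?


Input: accaadceee
Stack-based adjacent duplicate removal:
  Read 'a': push. Stack: a
  Read 'c': push. Stack: ac
  Read 'c': matches stack top 'c' => pop. Stack: a
  Read 'a': matches stack top 'a' => pop. Stack: (empty)
  Read 'a': push. Stack: a
  Read 'd': push. Stack: ad
  Read 'c': push. Stack: adc
  Read 'e': push. Stack: adce
  Read 'e': matches stack top 'e' => pop. Stack: adc
  Read 'e': push. Stack: adce
Final stack: "adce" (length 4)

4


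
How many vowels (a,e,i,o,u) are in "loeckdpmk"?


Input: loeckdpmk
Checking each character:
  'l' at position 0: consonant
  'o' at position 1: vowel (running total: 1)
  'e' at position 2: vowel (running total: 2)
  'c' at position 3: consonant
  'k' at position 4: consonant
  'd' at position 5: consonant
  'p' at position 6: consonant
  'm' at position 7: consonant
  'k' at position 8: consonant
Total vowels: 2

2


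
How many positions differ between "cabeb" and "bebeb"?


Comparing "cabeb" and "bebeb" position by position:
  Position 0: 'c' vs 'b' => DIFFER
  Position 1: 'a' vs 'e' => DIFFER
  Position 2: 'b' vs 'b' => same
  Position 3: 'e' vs 'e' => same
  Position 4: 'b' vs 'b' => same
Positions that differ: 2

2


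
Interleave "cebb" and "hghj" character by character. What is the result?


Interleaving "cebb" and "hghj":
  Position 0: 'c' from first, 'h' from second => "ch"
  Position 1: 'e' from first, 'g' from second => "eg"
  Position 2: 'b' from first, 'h' from second => "bh"
  Position 3: 'b' from first, 'j' from second => "bj"
Result: chegbhbj

chegbhbj


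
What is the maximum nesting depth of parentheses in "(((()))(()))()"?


Input: "(((()))(()))()"
Tracking depth:
  Position 0 '(': depth becomes 1
  Position 1 '(': depth becomes 2
  Position 2 '(': depth becomes 3
  Position 3 '(': depth becomes 4
  Position 4 ')': depth becomes 3
  Position 5 ')': depth becomes 2
  Position 6 ')': depth becomes 1
  Position 7 '(': depth becomes 2
  Position 8 '(': depth becomes 3
  Position 9 ')': depth becomes 2
  Position 10 ')': depth becomes 1
  Position 11 ')': depth becomes 0
  Position 12 '(': depth becomes 1
  Position 13 ')': depth becomes 0
Maximum depth reached: 4

4


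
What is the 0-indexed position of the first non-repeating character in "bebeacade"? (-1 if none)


Input: bebeacade
Character frequencies:
  'a': 2
  'b': 2
  'c': 1
  'd': 1
  'e': 3
Scanning left to right for freq == 1:
  Position 0 ('b'): freq=2, skip
  Position 1 ('e'): freq=3, skip
  Position 2 ('b'): freq=2, skip
  Position 3 ('e'): freq=3, skip
  Position 4 ('a'): freq=2, skip
  Position 5 ('c'): unique! => answer = 5

5


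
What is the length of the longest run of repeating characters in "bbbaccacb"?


Input: "bbbaccacb"
Scanning for longest run:
  Position 1 ('b'): continues run of 'b', length=2
  Position 2 ('b'): continues run of 'b', length=3
  Position 3 ('a'): new char, reset run to 1
  Position 4 ('c'): new char, reset run to 1
  Position 5 ('c'): continues run of 'c', length=2
  Position 6 ('a'): new char, reset run to 1
  Position 7 ('c'): new char, reset run to 1
  Position 8 ('b'): new char, reset run to 1
Longest run: 'b' with length 3

3


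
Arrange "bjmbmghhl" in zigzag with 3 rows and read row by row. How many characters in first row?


Zigzag "bjmbmghhl" into 3 rows:
Placing characters:
  'b' => row 0
  'j' => row 1
  'm' => row 2
  'b' => row 1
  'm' => row 0
  'g' => row 1
  'h' => row 2
  'h' => row 1
  'l' => row 0
Rows:
  Row 0: "bml"
  Row 1: "jbgh"
  Row 2: "mh"
First row length: 3

3


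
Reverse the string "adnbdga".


Input: adnbdga
Reading characters right to left:
  Position 6: 'a'
  Position 5: 'g'
  Position 4: 'd'
  Position 3: 'b'
  Position 2: 'n'
  Position 1: 'd'
  Position 0: 'a'
Reversed: agdbnda

agdbnda


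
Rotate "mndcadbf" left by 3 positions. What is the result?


Input: "mndcadbf", rotate left by 3
First 3 characters: "mnd"
Remaining characters: "cadbf"
Concatenate remaining + first: "cadbf" + "mnd" = "cadbfmnd"

cadbfmnd


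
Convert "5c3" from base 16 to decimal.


Input: "5c3" in base 16
Positional expansion:
  Digit '5' (value 5) x 16^2 = 1280
  Digit 'c' (value 12) x 16^1 = 192
  Digit '3' (value 3) x 16^0 = 3
Sum = 1475

1475


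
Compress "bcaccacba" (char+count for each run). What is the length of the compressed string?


Input: bcaccacba
Runs:
  'b' x 1 => "b1"
  'c' x 1 => "c1"
  'a' x 1 => "a1"
  'c' x 2 => "c2"
  'a' x 1 => "a1"
  'c' x 1 => "c1"
  'b' x 1 => "b1"
  'a' x 1 => "a1"
Compressed: "b1c1a1c2a1c1b1a1"
Compressed length: 16

16


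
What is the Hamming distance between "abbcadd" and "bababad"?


Comparing "abbcadd" and "bababad" position by position:
  Position 0: 'a' vs 'b' => differ
  Position 1: 'b' vs 'a' => differ
  Position 2: 'b' vs 'b' => same
  Position 3: 'c' vs 'a' => differ
  Position 4: 'a' vs 'b' => differ
  Position 5: 'd' vs 'a' => differ
  Position 6: 'd' vs 'd' => same
Total differences (Hamming distance): 5

5


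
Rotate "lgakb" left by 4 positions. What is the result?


Input: "lgakb", rotate left by 4
First 4 characters: "lgak"
Remaining characters: "b"
Concatenate remaining + first: "b" + "lgak" = "blgak"

blgak


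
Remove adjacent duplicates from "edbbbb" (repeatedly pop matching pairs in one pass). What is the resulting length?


Input: edbbbb
Stack-based adjacent duplicate removal:
  Read 'e': push. Stack: e
  Read 'd': push. Stack: ed
  Read 'b': push. Stack: edb
  Read 'b': matches stack top 'b' => pop. Stack: ed
  Read 'b': push. Stack: edb
  Read 'b': matches stack top 'b' => pop. Stack: ed
Final stack: "ed" (length 2)

2


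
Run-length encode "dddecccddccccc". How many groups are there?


Input: dddecccddccccc
Scanning for consecutive runs:
  Group 1: 'd' x 3 (positions 0-2)
  Group 2: 'e' x 1 (positions 3-3)
  Group 3: 'c' x 3 (positions 4-6)
  Group 4: 'd' x 2 (positions 7-8)
  Group 5: 'c' x 5 (positions 9-13)
Total groups: 5

5


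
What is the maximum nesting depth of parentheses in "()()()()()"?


Input: "()()()()()"
Tracking depth:
  Position 0 '(': depth becomes 1
  Position 1 ')': depth becomes 0
  Position 2 '(': depth becomes 1
  Position 3 ')': depth becomes 0
  Position 4 '(': depth becomes 1
  Position 5 ')': depth becomes 0
  Position 6 '(': depth becomes 1
  Position 7 ')': depth becomes 0
  Position 8 '(': depth becomes 1
  Position 9 ')': depth becomes 0
Maximum depth reached: 1

1


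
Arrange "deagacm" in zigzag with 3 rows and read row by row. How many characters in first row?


Zigzag "deagacm" into 3 rows:
Placing characters:
  'd' => row 0
  'e' => row 1
  'a' => row 2
  'g' => row 1
  'a' => row 0
  'c' => row 1
  'm' => row 2
Rows:
  Row 0: "da"
  Row 1: "egc"
  Row 2: "am"
First row length: 2

2


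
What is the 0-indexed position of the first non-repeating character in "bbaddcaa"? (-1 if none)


Input: bbaddcaa
Character frequencies:
  'a': 3
  'b': 2
  'c': 1
  'd': 2
Scanning left to right for freq == 1:
  Position 0 ('b'): freq=2, skip
  Position 1 ('b'): freq=2, skip
  Position 2 ('a'): freq=3, skip
  Position 3 ('d'): freq=2, skip
  Position 4 ('d'): freq=2, skip
  Position 5 ('c'): unique! => answer = 5

5


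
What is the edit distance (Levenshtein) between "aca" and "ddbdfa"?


Computing edit distance: "aca" -> "ddbdfa"
DP table:
           d    d    b    d    f    a
      0    1    2    3    4    5    6
  a   1    1    2    3    4    5    5
  c   2    2    2    3    4    5    6
  a   3    3    3    3    4    5    5
Edit distance = dp[3][6] = 5

5


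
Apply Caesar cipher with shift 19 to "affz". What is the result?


Caesar cipher: shift "affz" by 19
  'a' (pos 0) + 19 = pos 19 = 't'
  'f' (pos 5) + 19 = pos 24 = 'y'
  'f' (pos 5) + 19 = pos 24 = 'y'
  'z' (pos 25) + 19 = pos 18 = 's'
Result: tyys

tyys


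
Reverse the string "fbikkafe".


Input: fbikkafe
Reading characters right to left:
  Position 7: 'e'
  Position 6: 'f'
  Position 5: 'a'
  Position 4: 'k'
  Position 3: 'k'
  Position 2: 'i'
  Position 1: 'b'
  Position 0: 'f'
Reversed: efakkibf

efakkibf


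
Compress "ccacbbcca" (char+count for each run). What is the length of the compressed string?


Input: ccacbbcca
Runs:
  'c' x 2 => "c2"
  'a' x 1 => "a1"
  'c' x 1 => "c1"
  'b' x 2 => "b2"
  'c' x 2 => "c2"
  'a' x 1 => "a1"
Compressed: "c2a1c1b2c2a1"
Compressed length: 12

12


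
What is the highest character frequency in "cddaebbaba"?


Input: cddaebbaba
Character counts:
  'a': 3
  'b': 3
  'c': 1
  'd': 2
  'e': 1
Maximum frequency: 3

3


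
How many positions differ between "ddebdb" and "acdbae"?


Comparing "ddebdb" and "acdbae" position by position:
  Position 0: 'd' vs 'a' => DIFFER
  Position 1: 'd' vs 'c' => DIFFER
  Position 2: 'e' vs 'd' => DIFFER
  Position 3: 'b' vs 'b' => same
  Position 4: 'd' vs 'a' => DIFFER
  Position 5: 'b' vs 'e' => DIFFER
Positions that differ: 5

5


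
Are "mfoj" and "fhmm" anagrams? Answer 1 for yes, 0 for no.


Strings: "mfoj", "fhmm"
Sorted first:  fjmo
Sorted second: fhmm
Differ at position 1: 'j' vs 'h' => not anagrams

0


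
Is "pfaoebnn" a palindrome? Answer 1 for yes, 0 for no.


Input: pfaoebnn
Reversed: nnbeoafp
  Compare pos 0 ('p') with pos 7 ('n'): MISMATCH
  Compare pos 1 ('f') with pos 6 ('n'): MISMATCH
  Compare pos 2 ('a') with pos 5 ('b'): MISMATCH
  Compare pos 3 ('o') with pos 4 ('e'): MISMATCH
Result: not a palindrome

0


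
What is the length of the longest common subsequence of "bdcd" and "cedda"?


LCS of "bdcd" and "cedda"
DP table:
           c    e    d    d    a
      0    0    0    0    0    0
  b   0    0    0    0    0    0
  d   0    0    0    1    1    1
  c   0    1    1    1    1    1
  d   0    1    1    2    2    2
LCS length = dp[4][5] = 2

2


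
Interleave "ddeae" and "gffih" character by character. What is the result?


Interleaving "ddeae" and "gffih":
  Position 0: 'd' from first, 'g' from second => "dg"
  Position 1: 'd' from first, 'f' from second => "df"
  Position 2: 'e' from first, 'f' from second => "ef"
  Position 3: 'a' from first, 'i' from second => "ai"
  Position 4: 'e' from first, 'h' from second => "eh"
Result: dgdfefaieh

dgdfefaieh


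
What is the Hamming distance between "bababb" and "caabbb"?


Comparing "bababb" and "caabbb" position by position:
  Position 0: 'b' vs 'c' => differ
  Position 1: 'a' vs 'a' => same
  Position 2: 'b' vs 'a' => differ
  Position 3: 'a' vs 'b' => differ
  Position 4: 'b' vs 'b' => same
  Position 5: 'b' vs 'b' => same
Total differences (Hamming distance): 3

3


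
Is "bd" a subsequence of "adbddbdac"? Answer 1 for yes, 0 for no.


Check if "bd" is a subsequence of "adbddbdac"
Greedy scan:
  Position 0 ('a'): no match needed
  Position 1 ('d'): no match needed
  Position 2 ('b'): matches sub[0] = 'b'
  Position 3 ('d'): matches sub[1] = 'd'
  Position 4 ('d'): no match needed
  Position 5 ('b'): no match needed
  Position 6 ('d'): no match needed
  Position 7 ('a'): no match needed
  Position 8 ('c'): no match needed
All 2 characters matched => is a subsequence

1


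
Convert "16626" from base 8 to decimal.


Input: "16626" in base 8
Positional expansion:
  Digit '1' (value 1) x 8^4 = 4096
  Digit '6' (value 6) x 8^3 = 3072
  Digit '6' (value 6) x 8^2 = 384
  Digit '2' (value 2) x 8^1 = 16
  Digit '6' (value 6) x 8^0 = 6
Sum = 7574

7574


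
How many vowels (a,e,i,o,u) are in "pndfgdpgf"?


Input: pndfgdpgf
Checking each character:
  'p' at position 0: consonant
  'n' at position 1: consonant
  'd' at position 2: consonant
  'f' at position 3: consonant
  'g' at position 4: consonant
  'd' at position 5: consonant
  'p' at position 6: consonant
  'g' at position 7: consonant
  'f' at position 8: consonant
Total vowels: 0

0


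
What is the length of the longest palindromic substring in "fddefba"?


Input: "fddefba"
Checking substrings for palindromes:
  [1:3] "dd" (len 2) => palindrome
Longest palindromic substring: "dd" with length 2

2


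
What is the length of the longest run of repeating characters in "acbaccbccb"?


Input: "acbaccbccb"
Scanning for longest run:
  Position 1 ('c'): new char, reset run to 1
  Position 2 ('b'): new char, reset run to 1
  Position 3 ('a'): new char, reset run to 1
  Position 4 ('c'): new char, reset run to 1
  Position 5 ('c'): continues run of 'c', length=2
  Position 6 ('b'): new char, reset run to 1
  Position 7 ('c'): new char, reset run to 1
  Position 8 ('c'): continues run of 'c', length=2
  Position 9 ('b'): new char, reset run to 1
Longest run: 'c' with length 2

2


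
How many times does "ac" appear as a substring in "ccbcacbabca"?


Searching for "ac" in "ccbcacbabca"
Scanning each position:
  Position 0: "cc" => no
  Position 1: "cb" => no
  Position 2: "bc" => no
  Position 3: "ca" => no
  Position 4: "ac" => MATCH
  Position 5: "cb" => no
  Position 6: "ba" => no
  Position 7: "ab" => no
  Position 8: "bc" => no
  Position 9: "ca" => no
Total occurrences: 1

1


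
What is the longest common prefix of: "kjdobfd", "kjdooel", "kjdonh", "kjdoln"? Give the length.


Words: kjdobfd, kjdooel, kjdonh, kjdoln
  Position 0: all 'k' => match
  Position 1: all 'j' => match
  Position 2: all 'd' => match
  Position 3: all 'o' => match
  Position 4: ('b', 'o', 'n', 'l') => mismatch, stop
LCP = "kjdo" (length 4)

4


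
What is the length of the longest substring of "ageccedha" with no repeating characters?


Input: "ageccedha"
Sliding window (track last position of each char):
  Position 0 ('a'): window [0,0] length 1 -- new best
  Position 1 ('g'): window [0,1] length 2 -- new best
  Position 2 ('e'): window [0,2] length 3 -- new best
  Position 3 ('c'): window [0,3] length 4 -- new best
  Position 4 ('c'): repeat (last at 3), move window start to 4
  Position 4 ('c'): window [4,4] length 1
  Position 5 ('e'): window [4,5] length 2
  Position 6 ('d'): window [4,6] length 3
  Position 7 ('h'): window [4,7] length 4
  Position 8 ('a'): window [4,8] length 5 -- new best
Longest substring with no repeats: "cedha" with length 5

5


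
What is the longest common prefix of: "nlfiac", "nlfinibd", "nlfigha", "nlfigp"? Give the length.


Words: nlfiac, nlfinibd, nlfigha, nlfigp
  Position 0: all 'n' => match
  Position 1: all 'l' => match
  Position 2: all 'f' => match
  Position 3: all 'i' => match
  Position 4: ('a', 'n', 'g', 'g') => mismatch, stop
LCP = "nlfi" (length 4)

4


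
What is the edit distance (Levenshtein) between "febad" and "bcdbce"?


Computing edit distance: "febad" -> "bcdbce"
DP table:
           b    c    d    b    c    e
      0    1    2    3    4    5    6
  f   1    1    2    3    4    5    6
  e   2    2    2    3    4    5    5
  b   3    2    3    3    3    4    5
  a   4    3    3    4    4    4    5
  d   5    4    4    3    4    5    5
Edit distance = dp[5][6] = 5

5


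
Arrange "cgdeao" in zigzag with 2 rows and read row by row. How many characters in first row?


Zigzag "cgdeao" into 2 rows:
Placing characters:
  'c' => row 0
  'g' => row 1
  'd' => row 0
  'e' => row 1
  'a' => row 0
  'o' => row 1
Rows:
  Row 0: "cda"
  Row 1: "geo"
First row length: 3

3


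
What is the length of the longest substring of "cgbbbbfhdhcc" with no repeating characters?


Input: "cgbbbbfhdhcc"
Sliding window (track last position of each char):
  Position 0 ('c'): window [0,0] length 1 -- new best
  Position 1 ('g'): window [0,1] length 2 -- new best
  Position 2 ('b'): window [0,2] length 3 -- new best
  Position 3 ('b'): repeat (last at 2), move window start to 3
  Position 3 ('b'): window [3,3] length 1
  Position 4 ('b'): repeat (last at 3), move window start to 4
  Position 4 ('b'): window [4,4] length 1
  Position 5 ('b'): repeat (last at 4), move window start to 5
  Position 5 ('b'): window [5,5] length 1
  Position 6 ('f'): window [5,6] length 2
  Position 7 ('h'): window [5,7] length 3
  Position 8 ('d'): window [5,8] length 4 -- new best
  Position 9 ('h'): repeat (last at 7), move window start to 8
  Position 9 ('h'): window [8,9] length 2
  Position 10 ('c'): window [8,10] length 3
  Position 11 ('c'): repeat (last at 10), move window start to 11
  Position 11 ('c'): window [11,11] length 1
Longest substring with no repeats: "bfhd" with length 4

4


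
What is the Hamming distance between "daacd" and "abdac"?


Comparing "daacd" and "abdac" position by position:
  Position 0: 'd' vs 'a' => differ
  Position 1: 'a' vs 'b' => differ
  Position 2: 'a' vs 'd' => differ
  Position 3: 'c' vs 'a' => differ
  Position 4: 'd' vs 'c' => differ
Total differences (Hamming distance): 5

5


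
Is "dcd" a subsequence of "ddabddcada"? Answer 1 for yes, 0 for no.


Check if "dcd" is a subsequence of "ddabddcada"
Greedy scan:
  Position 0 ('d'): matches sub[0] = 'd'
  Position 1 ('d'): no match needed
  Position 2 ('a'): no match needed
  Position 3 ('b'): no match needed
  Position 4 ('d'): no match needed
  Position 5 ('d'): no match needed
  Position 6 ('c'): matches sub[1] = 'c'
  Position 7 ('a'): no match needed
  Position 8 ('d'): matches sub[2] = 'd'
  Position 9 ('a'): no match needed
All 3 characters matched => is a subsequence

1


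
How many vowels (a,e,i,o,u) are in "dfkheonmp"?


Input: dfkheonmp
Checking each character:
  'd' at position 0: consonant
  'f' at position 1: consonant
  'k' at position 2: consonant
  'h' at position 3: consonant
  'e' at position 4: vowel (running total: 1)
  'o' at position 5: vowel (running total: 2)
  'n' at position 6: consonant
  'm' at position 7: consonant
  'p' at position 8: consonant
Total vowels: 2

2


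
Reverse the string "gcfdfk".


Input: gcfdfk
Reading characters right to left:
  Position 5: 'k'
  Position 4: 'f'
  Position 3: 'd'
  Position 2: 'f'
  Position 1: 'c'
  Position 0: 'g'
Reversed: kfdfcg

kfdfcg


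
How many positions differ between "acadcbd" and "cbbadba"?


Comparing "acadcbd" and "cbbadba" position by position:
  Position 0: 'a' vs 'c' => DIFFER
  Position 1: 'c' vs 'b' => DIFFER
  Position 2: 'a' vs 'b' => DIFFER
  Position 3: 'd' vs 'a' => DIFFER
  Position 4: 'c' vs 'd' => DIFFER
  Position 5: 'b' vs 'b' => same
  Position 6: 'd' vs 'a' => DIFFER
Positions that differ: 6

6


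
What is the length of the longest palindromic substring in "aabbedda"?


Input: "aabbedda"
Checking substrings for palindromes:
  [0:2] "aa" (len 2) => palindrome
  [2:4] "bb" (len 2) => palindrome
  [5:7] "dd" (len 2) => palindrome
Longest palindromic substring: "aa" with length 2

2


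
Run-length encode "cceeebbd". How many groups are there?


Input: cceeebbd
Scanning for consecutive runs:
  Group 1: 'c' x 2 (positions 0-1)
  Group 2: 'e' x 3 (positions 2-4)
  Group 3: 'b' x 2 (positions 5-6)
  Group 4: 'd' x 1 (positions 7-7)
Total groups: 4

4


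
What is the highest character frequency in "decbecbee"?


Input: decbecbee
Character counts:
  'b': 2
  'c': 2
  'd': 1
  'e': 4
Maximum frequency: 4

4


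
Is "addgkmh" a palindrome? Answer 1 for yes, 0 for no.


Input: addgkmh
Reversed: hmkgdda
  Compare pos 0 ('a') with pos 6 ('h'): MISMATCH
  Compare pos 1 ('d') with pos 5 ('m'): MISMATCH
  Compare pos 2 ('d') with pos 4 ('k'): MISMATCH
Result: not a palindrome

0


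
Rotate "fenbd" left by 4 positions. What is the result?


Input: "fenbd", rotate left by 4
First 4 characters: "fenb"
Remaining characters: "d"
Concatenate remaining + first: "d" + "fenb" = "dfenb"

dfenb


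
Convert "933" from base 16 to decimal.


Input: "933" in base 16
Positional expansion:
  Digit '9' (value 9) x 16^2 = 2304
  Digit '3' (value 3) x 16^1 = 48
  Digit '3' (value 3) x 16^0 = 3
Sum = 2355

2355


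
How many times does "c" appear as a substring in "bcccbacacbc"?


Searching for "c" in "bcccbacacbc"
Scanning each position:
  Position 0: "b" => no
  Position 1: "c" => MATCH
  Position 2: "c" => MATCH
  Position 3: "c" => MATCH
  Position 4: "b" => no
  Position 5: "a" => no
  Position 6: "c" => MATCH
  Position 7: "a" => no
  Position 8: "c" => MATCH
  Position 9: "b" => no
  Position 10: "c" => MATCH
Total occurrences: 6

6


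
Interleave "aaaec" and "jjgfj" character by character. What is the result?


Interleaving "aaaec" and "jjgfj":
  Position 0: 'a' from first, 'j' from second => "aj"
  Position 1: 'a' from first, 'j' from second => "aj"
  Position 2: 'a' from first, 'g' from second => "ag"
  Position 3: 'e' from first, 'f' from second => "ef"
  Position 4: 'c' from first, 'j' from second => "cj"
Result: ajajagefcj

ajajagefcj


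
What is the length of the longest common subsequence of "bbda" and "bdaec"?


LCS of "bbda" and "bdaec"
DP table:
           b    d    a    e    c
      0    0    0    0    0    0
  b   0    1    1    1    1    1
  b   0    1    1    1    1    1
  d   0    1    2    2    2    2
  a   0    1    2    3    3    3
LCS length = dp[4][5] = 3

3


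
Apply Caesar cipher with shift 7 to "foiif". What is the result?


Caesar cipher: shift "foiif" by 7
  'f' (pos 5) + 7 = pos 12 = 'm'
  'o' (pos 14) + 7 = pos 21 = 'v'
  'i' (pos 8) + 7 = pos 15 = 'p'
  'i' (pos 8) + 7 = pos 15 = 'p'
  'f' (pos 5) + 7 = pos 12 = 'm'
Result: mvppm

mvppm


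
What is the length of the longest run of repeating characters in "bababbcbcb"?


Input: "bababbcbcb"
Scanning for longest run:
  Position 1 ('a'): new char, reset run to 1
  Position 2 ('b'): new char, reset run to 1
  Position 3 ('a'): new char, reset run to 1
  Position 4 ('b'): new char, reset run to 1
  Position 5 ('b'): continues run of 'b', length=2
  Position 6 ('c'): new char, reset run to 1
  Position 7 ('b'): new char, reset run to 1
  Position 8 ('c'): new char, reset run to 1
  Position 9 ('b'): new char, reset run to 1
Longest run: 'b' with length 2

2


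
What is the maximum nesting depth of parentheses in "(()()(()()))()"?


Input: "(()()(()()))()"
Tracking depth:
  Position 0 '(': depth becomes 1
  Position 1 '(': depth becomes 2
  Position 2 ')': depth becomes 1
  Position 3 '(': depth becomes 2
  Position 4 ')': depth becomes 1
  Position 5 '(': depth becomes 2
  Position 6 '(': depth becomes 3
  Position 7 ')': depth becomes 2
  Position 8 '(': depth becomes 3
  Position 9 ')': depth becomes 2
  Position 10 ')': depth becomes 1
  Position 11 ')': depth becomes 0
  Position 12 '(': depth becomes 1
  Position 13 ')': depth becomes 0
Maximum depth reached: 3

3


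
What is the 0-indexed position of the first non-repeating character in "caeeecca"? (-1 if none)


Input: caeeecca
Character frequencies:
  'a': 2
  'c': 3
  'e': 3
Scanning left to right for freq == 1:
  Position 0 ('c'): freq=3, skip
  Position 1 ('a'): freq=2, skip
  Position 2 ('e'): freq=3, skip
  Position 3 ('e'): freq=3, skip
  Position 4 ('e'): freq=3, skip
  Position 5 ('c'): freq=3, skip
  Position 6 ('c'): freq=3, skip
  Position 7 ('a'): freq=2, skip
  No unique character found => answer = -1

-1


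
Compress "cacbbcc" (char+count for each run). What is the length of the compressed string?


Input: cacbbcc
Runs:
  'c' x 1 => "c1"
  'a' x 1 => "a1"
  'c' x 1 => "c1"
  'b' x 2 => "b2"
  'c' x 2 => "c2"
Compressed: "c1a1c1b2c2"
Compressed length: 10

10


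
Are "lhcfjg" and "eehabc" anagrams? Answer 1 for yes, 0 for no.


Strings: "lhcfjg", "eehabc"
Sorted first:  cfghjl
Sorted second: abceeh
Differ at position 0: 'c' vs 'a' => not anagrams

0


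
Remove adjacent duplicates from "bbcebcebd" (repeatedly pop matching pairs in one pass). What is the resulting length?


Input: bbcebcebd
Stack-based adjacent duplicate removal:
  Read 'b': push. Stack: b
  Read 'b': matches stack top 'b' => pop. Stack: (empty)
  Read 'c': push. Stack: c
  Read 'e': push. Stack: ce
  Read 'b': push. Stack: ceb
  Read 'c': push. Stack: cebc
  Read 'e': push. Stack: cebce
  Read 'b': push. Stack: cebceb
  Read 'd': push. Stack: cebcebd
Final stack: "cebcebd" (length 7)

7


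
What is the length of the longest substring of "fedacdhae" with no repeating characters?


Input: "fedacdhae"
Sliding window (track last position of each char):
  Position 0 ('f'): window [0,0] length 1 -- new best
  Position 1 ('e'): window [0,1] length 2 -- new best
  Position 2 ('d'): window [0,2] length 3 -- new best
  Position 3 ('a'): window [0,3] length 4 -- new best
  Position 4 ('c'): window [0,4] length 5 -- new best
  Position 5 ('d'): repeat (last at 2), move window start to 3
  Position 5 ('d'): window [3,5] length 3
  Position 6 ('h'): window [3,6] length 4
  Position 7 ('a'): repeat (last at 3), move window start to 4
  Position 7 ('a'): window [4,7] length 4
  Position 8 ('e'): window [4,8] length 5
Longest substring with no repeats: "fedac" with length 5

5


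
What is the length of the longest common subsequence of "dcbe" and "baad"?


LCS of "dcbe" and "baad"
DP table:
           b    a    a    d
      0    0    0    0    0
  d   0    0    0    0    1
  c   0    0    0    0    1
  b   0    1    1    1    1
  e   0    1    1    1    1
LCS length = dp[4][4] = 1

1


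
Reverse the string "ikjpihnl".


Input: ikjpihnl
Reading characters right to left:
  Position 7: 'l'
  Position 6: 'n'
  Position 5: 'h'
  Position 4: 'i'
  Position 3: 'p'
  Position 2: 'j'
  Position 1: 'k'
  Position 0: 'i'
Reversed: lnhipjki

lnhipjki


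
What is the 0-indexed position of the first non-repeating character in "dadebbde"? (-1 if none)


Input: dadebbde
Character frequencies:
  'a': 1
  'b': 2
  'd': 3
  'e': 2
Scanning left to right for freq == 1:
  Position 0 ('d'): freq=3, skip
  Position 1 ('a'): unique! => answer = 1

1


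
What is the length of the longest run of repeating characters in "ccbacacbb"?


Input: "ccbacacbb"
Scanning for longest run:
  Position 1 ('c'): continues run of 'c', length=2
  Position 2 ('b'): new char, reset run to 1
  Position 3 ('a'): new char, reset run to 1
  Position 4 ('c'): new char, reset run to 1
  Position 5 ('a'): new char, reset run to 1
  Position 6 ('c'): new char, reset run to 1
  Position 7 ('b'): new char, reset run to 1
  Position 8 ('b'): continues run of 'b', length=2
Longest run: 'c' with length 2

2


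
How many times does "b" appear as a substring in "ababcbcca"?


Searching for "b" in "ababcbcca"
Scanning each position:
  Position 0: "a" => no
  Position 1: "b" => MATCH
  Position 2: "a" => no
  Position 3: "b" => MATCH
  Position 4: "c" => no
  Position 5: "b" => MATCH
  Position 6: "c" => no
  Position 7: "c" => no
  Position 8: "a" => no
Total occurrences: 3

3


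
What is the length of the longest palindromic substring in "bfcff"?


Input: "bfcff"
Checking substrings for palindromes:
  [1:4] "fcf" (len 3) => palindrome
  [3:5] "ff" (len 2) => palindrome
Longest palindromic substring: "fcf" with length 3

3


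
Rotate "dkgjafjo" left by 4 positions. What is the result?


Input: "dkgjafjo", rotate left by 4
First 4 characters: "dkgj"
Remaining characters: "afjo"
Concatenate remaining + first: "afjo" + "dkgj" = "afjodkgj"

afjodkgj


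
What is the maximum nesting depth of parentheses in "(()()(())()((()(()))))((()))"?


Input: "(()()(())()((()(()))))((()))"
Tracking depth:
  Position 0 '(': depth becomes 1
  Position 1 '(': depth becomes 2
  Position 2 ')': depth becomes 1
  Position 3 '(': depth becomes 2
  Position 4 ')': depth becomes 1
  Position 5 '(': depth becomes 2
  Position 6 '(': depth becomes 3
  Position 7 ')': depth becomes 2
  Position 8 ')': depth becomes 1
  Position 9 '(': depth becomes 2
  Position 10 ')': depth becomes 1
  Position 11 '(': depth becomes 2
  Position 12 '(': depth becomes 3
  Position 13 '(': depth becomes 4
  Position 14 ')': depth becomes 3
  Position 15 '(': depth becomes 4
  Position 16 '(': depth becomes 5
  Position 17 ')': depth becomes 4
  Position 18 ')': depth becomes 3
  Position 19 ')': depth becomes 2
  Position 20 ')': depth becomes 1
  Position 21 ')': depth becomes 0
  Position 22 '(': depth becomes 1
  Position 23 '(': depth becomes 2
  Position 24 '(': depth becomes 3
  Position 25 ')': depth becomes 2
  Position 26 ')': depth becomes 1
  Position 27 ')': depth becomes 0
Maximum depth reached: 5

5


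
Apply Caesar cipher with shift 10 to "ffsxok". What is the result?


Caesar cipher: shift "ffsxok" by 10
  'f' (pos 5) + 10 = pos 15 = 'p'
  'f' (pos 5) + 10 = pos 15 = 'p'
  's' (pos 18) + 10 = pos 2 = 'c'
  'x' (pos 23) + 10 = pos 7 = 'h'
  'o' (pos 14) + 10 = pos 24 = 'y'
  'k' (pos 10) + 10 = pos 20 = 'u'
Result: ppchyu

ppchyu


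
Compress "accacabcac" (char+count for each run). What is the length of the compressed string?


Input: accacabcac
Runs:
  'a' x 1 => "a1"
  'c' x 2 => "c2"
  'a' x 1 => "a1"
  'c' x 1 => "c1"
  'a' x 1 => "a1"
  'b' x 1 => "b1"
  'c' x 1 => "c1"
  'a' x 1 => "a1"
  'c' x 1 => "c1"
Compressed: "a1c2a1c1a1b1c1a1c1"
Compressed length: 18

18


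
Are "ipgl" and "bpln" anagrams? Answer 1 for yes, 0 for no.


Strings: "ipgl", "bpln"
Sorted first:  gilp
Sorted second: blnp
Differ at position 0: 'g' vs 'b' => not anagrams

0


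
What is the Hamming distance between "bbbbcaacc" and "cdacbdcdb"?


Comparing "bbbbcaacc" and "cdacbdcdb" position by position:
  Position 0: 'b' vs 'c' => differ
  Position 1: 'b' vs 'd' => differ
  Position 2: 'b' vs 'a' => differ
  Position 3: 'b' vs 'c' => differ
  Position 4: 'c' vs 'b' => differ
  Position 5: 'a' vs 'd' => differ
  Position 6: 'a' vs 'c' => differ
  Position 7: 'c' vs 'd' => differ
  Position 8: 'c' vs 'b' => differ
Total differences (Hamming distance): 9

9


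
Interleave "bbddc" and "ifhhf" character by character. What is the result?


Interleaving "bbddc" and "ifhhf":
  Position 0: 'b' from first, 'i' from second => "bi"
  Position 1: 'b' from first, 'f' from second => "bf"
  Position 2: 'd' from first, 'h' from second => "dh"
  Position 3: 'd' from first, 'h' from second => "dh"
  Position 4: 'c' from first, 'f' from second => "cf"
Result: bibfdhdhcf

bibfdhdhcf


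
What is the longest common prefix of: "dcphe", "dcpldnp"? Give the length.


Words: dcphe, dcpldnp
  Position 0: all 'd' => match
  Position 1: all 'c' => match
  Position 2: all 'p' => match
  Position 3: ('h', 'l') => mismatch, stop
LCP = "dcp" (length 3)

3


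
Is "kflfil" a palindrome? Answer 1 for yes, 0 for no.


Input: kflfil
Reversed: liflfk
  Compare pos 0 ('k') with pos 5 ('l'): MISMATCH
  Compare pos 1 ('f') with pos 4 ('i'): MISMATCH
  Compare pos 2 ('l') with pos 3 ('f'): MISMATCH
Result: not a palindrome

0


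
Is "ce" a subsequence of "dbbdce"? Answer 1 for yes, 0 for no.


Check if "ce" is a subsequence of "dbbdce"
Greedy scan:
  Position 0 ('d'): no match needed
  Position 1 ('b'): no match needed
  Position 2 ('b'): no match needed
  Position 3 ('d'): no match needed
  Position 4 ('c'): matches sub[0] = 'c'
  Position 5 ('e'): matches sub[1] = 'e'
All 2 characters matched => is a subsequence

1


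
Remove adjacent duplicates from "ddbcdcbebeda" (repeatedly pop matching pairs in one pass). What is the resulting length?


Input: ddbcdcbebeda
Stack-based adjacent duplicate removal:
  Read 'd': push. Stack: d
  Read 'd': matches stack top 'd' => pop. Stack: (empty)
  Read 'b': push. Stack: b
  Read 'c': push. Stack: bc
  Read 'd': push. Stack: bcd
  Read 'c': push. Stack: bcdc
  Read 'b': push. Stack: bcdcb
  Read 'e': push. Stack: bcdcbe
  Read 'b': push. Stack: bcdcbeb
  Read 'e': push. Stack: bcdcbebe
  Read 'd': push. Stack: bcdcbebed
  Read 'a': push. Stack: bcdcbebeda
Final stack: "bcdcbebeda" (length 10)

10


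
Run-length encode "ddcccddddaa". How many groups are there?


Input: ddcccddddaa
Scanning for consecutive runs:
  Group 1: 'd' x 2 (positions 0-1)
  Group 2: 'c' x 3 (positions 2-4)
  Group 3: 'd' x 4 (positions 5-8)
  Group 4: 'a' x 2 (positions 9-10)
Total groups: 4

4


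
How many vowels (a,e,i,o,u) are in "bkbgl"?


Input: bkbgl
Checking each character:
  'b' at position 0: consonant
  'k' at position 1: consonant
  'b' at position 2: consonant
  'g' at position 3: consonant
  'l' at position 4: consonant
Total vowels: 0

0


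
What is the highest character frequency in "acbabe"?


Input: acbabe
Character counts:
  'a': 2
  'b': 2
  'c': 1
  'e': 1
Maximum frequency: 2

2


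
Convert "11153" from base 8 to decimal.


Input: "11153" in base 8
Positional expansion:
  Digit '1' (value 1) x 8^4 = 4096
  Digit '1' (value 1) x 8^3 = 512
  Digit '1' (value 1) x 8^2 = 64
  Digit '5' (value 5) x 8^1 = 40
  Digit '3' (value 3) x 8^0 = 3
Sum = 4715

4715


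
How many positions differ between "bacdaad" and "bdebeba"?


Comparing "bacdaad" and "bdebeba" position by position:
  Position 0: 'b' vs 'b' => same
  Position 1: 'a' vs 'd' => DIFFER
  Position 2: 'c' vs 'e' => DIFFER
  Position 3: 'd' vs 'b' => DIFFER
  Position 4: 'a' vs 'e' => DIFFER
  Position 5: 'a' vs 'b' => DIFFER
  Position 6: 'd' vs 'a' => DIFFER
Positions that differ: 6

6


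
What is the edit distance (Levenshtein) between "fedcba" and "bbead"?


Computing edit distance: "fedcba" -> "bbead"
DP table:
           b    b    e    a    d
      0    1    2    3    4    5
  f   1    1    2    3    4    5
  e   2    2    2    2    3    4
  d   3    3    3    3    3    3
  c   4    4    4    4    4    4
  b   5    4    4    5    5    5
  a   6    5    5    5    5    6
Edit distance = dp[6][5] = 6

6


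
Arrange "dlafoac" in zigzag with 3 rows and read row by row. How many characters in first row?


Zigzag "dlafoac" into 3 rows:
Placing characters:
  'd' => row 0
  'l' => row 1
  'a' => row 2
  'f' => row 1
  'o' => row 0
  'a' => row 1
  'c' => row 2
Rows:
  Row 0: "do"
  Row 1: "lfa"
  Row 2: "ac"
First row length: 2

2


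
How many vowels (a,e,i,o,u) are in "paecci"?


Input: paecci
Checking each character:
  'p' at position 0: consonant
  'a' at position 1: vowel (running total: 1)
  'e' at position 2: vowel (running total: 2)
  'c' at position 3: consonant
  'c' at position 4: consonant
  'i' at position 5: vowel (running total: 3)
Total vowels: 3

3


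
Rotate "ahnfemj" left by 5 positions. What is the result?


Input: "ahnfemj", rotate left by 5
First 5 characters: "ahnfe"
Remaining characters: "mj"
Concatenate remaining + first: "mj" + "ahnfe" = "mjahnfe"

mjahnfe


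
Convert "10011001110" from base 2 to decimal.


Input: "10011001110" in base 2
Positional expansion:
  Digit '1' (value 1) x 2^10 = 1024
  Digit '0' (value 0) x 2^9 = 0
  Digit '0' (value 0) x 2^8 = 0
  Digit '1' (value 1) x 2^7 = 128
  Digit '1' (value 1) x 2^6 = 64
  Digit '0' (value 0) x 2^5 = 0
  Digit '0' (value 0) x 2^4 = 0
  Digit '1' (value 1) x 2^3 = 8
  Digit '1' (value 1) x 2^2 = 4
  Digit '1' (value 1) x 2^1 = 2
  Digit '0' (value 0) x 2^0 = 0
Sum = 1230

1230


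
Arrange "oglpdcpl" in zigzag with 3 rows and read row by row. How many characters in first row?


Zigzag "oglpdcpl" into 3 rows:
Placing characters:
  'o' => row 0
  'g' => row 1
  'l' => row 2
  'p' => row 1
  'd' => row 0
  'c' => row 1
  'p' => row 2
  'l' => row 1
Rows:
  Row 0: "od"
  Row 1: "gpcl"
  Row 2: "lp"
First row length: 2

2


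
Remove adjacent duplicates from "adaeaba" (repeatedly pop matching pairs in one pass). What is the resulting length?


Input: adaeaba
Stack-based adjacent duplicate removal:
  Read 'a': push. Stack: a
  Read 'd': push. Stack: ad
  Read 'a': push. Stack: ada
  Read 'e': push. Stack: adae
  Read 'a': push. Stack: adaea
  Read 'b': push. Stack: adaeab
  Read 'a': push. Stack: adaeaba
Final stack: "adaeaba" (length 7)

7


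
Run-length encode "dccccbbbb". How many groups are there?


Input: dccccbbbb
Scanning for consecutive runs:
  Group 1: 'd' x 1 (positions 0-0)
  Group 2: 'c' x 4 (positions 1-4)
  Group 3: 'b' x 4 (positions 5-8)
Total groups: 3

3
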